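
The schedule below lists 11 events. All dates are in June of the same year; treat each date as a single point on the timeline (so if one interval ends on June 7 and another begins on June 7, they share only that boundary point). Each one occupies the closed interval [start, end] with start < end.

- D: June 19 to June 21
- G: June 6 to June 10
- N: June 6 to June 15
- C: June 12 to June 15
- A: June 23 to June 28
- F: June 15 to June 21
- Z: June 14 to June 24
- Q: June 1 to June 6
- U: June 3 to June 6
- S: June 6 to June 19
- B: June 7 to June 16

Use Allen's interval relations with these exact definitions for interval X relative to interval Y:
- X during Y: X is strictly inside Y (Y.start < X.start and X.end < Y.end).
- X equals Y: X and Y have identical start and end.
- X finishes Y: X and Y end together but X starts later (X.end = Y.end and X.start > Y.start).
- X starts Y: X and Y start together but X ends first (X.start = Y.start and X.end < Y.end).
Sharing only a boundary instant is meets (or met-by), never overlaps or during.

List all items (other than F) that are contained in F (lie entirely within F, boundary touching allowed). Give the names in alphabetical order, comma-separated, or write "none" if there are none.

Target F = [June 15, June 21].
A [June 23, June 28] → after → no.
B [June 7, June 16] → overlaps → no.
C [June 12, June 15] → meets → no.
D [June 19, June 21] → finishes → yes.
G [June 6, June 10] → before → no.
N [June 6, June 15] → meets → no.
Q [June 1, June 6] → before → no.
S [June 6, June 19] → overlaps → no.
U [June 3, June 6] → before → no.
Z [June 14, June 24] → contains → no.
Result: D.

D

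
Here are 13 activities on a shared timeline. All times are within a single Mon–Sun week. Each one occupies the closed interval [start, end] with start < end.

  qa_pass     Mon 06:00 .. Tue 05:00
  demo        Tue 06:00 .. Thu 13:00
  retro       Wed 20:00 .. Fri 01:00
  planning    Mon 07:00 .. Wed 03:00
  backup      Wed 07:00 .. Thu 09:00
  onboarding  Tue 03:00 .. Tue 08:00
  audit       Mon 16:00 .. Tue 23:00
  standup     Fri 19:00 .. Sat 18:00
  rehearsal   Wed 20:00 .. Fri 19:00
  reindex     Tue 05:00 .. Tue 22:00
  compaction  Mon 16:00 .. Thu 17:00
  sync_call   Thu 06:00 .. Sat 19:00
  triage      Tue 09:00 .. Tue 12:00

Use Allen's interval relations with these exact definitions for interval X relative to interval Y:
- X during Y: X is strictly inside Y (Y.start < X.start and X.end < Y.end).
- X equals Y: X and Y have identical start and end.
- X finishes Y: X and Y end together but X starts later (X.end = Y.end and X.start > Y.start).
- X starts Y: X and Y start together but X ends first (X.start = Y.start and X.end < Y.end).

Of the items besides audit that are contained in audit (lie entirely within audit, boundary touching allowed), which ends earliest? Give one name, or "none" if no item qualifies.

onboarding

Target audit = [Mon 16:00, Tue 23:00].
backup [Wed 07:00, Thu 09:00] → after → excluded.
compaction [Mon 16:00, Thu 17:00] → started-by → excluded.
demo [Tue 06:00, Thu 13:00] → overlapped-by → excluded.
onboarding [Tue 03:00, Tue 08:00] → during → candidate.
planning [Mon 07:00, Wed 03:00] → contains → excluded.
qa_pass [Mon 06:00, Tue 05:00] → overlaps → excluded.
rehearsal [Wed 20:00, Fri 19:00] → after → excluded.
reindex [Tue 05:00, Tue 22:00] → during → candidate.
retro [Wed 20:00, Fri 01:00] → after → excluded.
standup [Fri 19:00, Sat 18:00] → after → excluded.
sync_call [Thu 06:00, Sat 19:00] → after → excluded.
triage [Tue 09:00, Tue 12:00] → during → candidate.
Among candidates, earliest end is Tue 08:00 → onboarding.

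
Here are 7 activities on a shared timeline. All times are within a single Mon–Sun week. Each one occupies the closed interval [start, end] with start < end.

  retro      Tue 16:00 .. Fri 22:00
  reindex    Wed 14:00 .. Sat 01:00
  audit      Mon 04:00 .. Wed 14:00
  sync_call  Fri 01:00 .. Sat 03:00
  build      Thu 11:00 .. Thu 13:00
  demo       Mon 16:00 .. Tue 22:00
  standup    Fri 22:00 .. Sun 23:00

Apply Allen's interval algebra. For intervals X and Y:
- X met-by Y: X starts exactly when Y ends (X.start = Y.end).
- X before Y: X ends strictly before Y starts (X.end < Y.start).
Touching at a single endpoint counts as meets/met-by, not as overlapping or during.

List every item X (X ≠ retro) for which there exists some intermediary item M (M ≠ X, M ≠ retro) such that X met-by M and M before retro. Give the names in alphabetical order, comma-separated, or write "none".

Target retro = [Tue 16:00, Fri 22:00].
Intermediaries M with M before retro: none.
Union: none.

none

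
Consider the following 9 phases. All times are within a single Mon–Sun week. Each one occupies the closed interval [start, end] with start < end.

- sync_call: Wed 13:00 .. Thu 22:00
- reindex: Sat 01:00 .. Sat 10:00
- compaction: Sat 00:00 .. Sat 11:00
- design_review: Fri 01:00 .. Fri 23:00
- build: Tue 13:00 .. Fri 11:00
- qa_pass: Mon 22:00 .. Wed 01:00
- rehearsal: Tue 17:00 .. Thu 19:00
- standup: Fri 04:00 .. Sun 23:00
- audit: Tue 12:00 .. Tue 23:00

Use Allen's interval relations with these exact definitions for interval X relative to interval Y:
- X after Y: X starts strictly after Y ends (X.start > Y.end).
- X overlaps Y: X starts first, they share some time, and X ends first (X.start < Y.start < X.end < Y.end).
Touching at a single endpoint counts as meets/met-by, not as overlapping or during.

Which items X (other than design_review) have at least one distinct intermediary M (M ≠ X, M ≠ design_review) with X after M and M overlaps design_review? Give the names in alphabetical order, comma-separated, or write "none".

compaction, reindex

Target design_review = [Fri 01:00, Fri 23:00].
Intermediaries M with M overlaps design_review: build.
Via build — items with X after build: compaction, reindex.
Union: compaction, reindex.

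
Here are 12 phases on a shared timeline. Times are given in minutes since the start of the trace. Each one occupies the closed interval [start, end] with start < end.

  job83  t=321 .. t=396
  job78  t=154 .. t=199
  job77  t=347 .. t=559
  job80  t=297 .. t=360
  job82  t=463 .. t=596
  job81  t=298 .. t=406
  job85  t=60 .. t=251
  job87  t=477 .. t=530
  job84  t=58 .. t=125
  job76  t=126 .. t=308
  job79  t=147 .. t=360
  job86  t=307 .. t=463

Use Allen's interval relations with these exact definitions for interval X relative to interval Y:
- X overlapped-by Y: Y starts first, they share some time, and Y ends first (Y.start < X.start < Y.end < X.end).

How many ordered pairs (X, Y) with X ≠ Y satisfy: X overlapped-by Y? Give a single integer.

20

Checking all 132 ordered pairs for relation 'overlapped-by'; matching pairs in alphabetical order:
(job76, job85): job76 overlapped-by job85 ✓
(job77, job79): job77 overlapped-by job79 ✓
(job77, job80): job77 overlapped-by job80 ✓
(job77, job81): job77 overlapped-by job81 ✓
(job77, job83): job77 overlapped-by job83 ✓
(job77, job86): job77 overlapped-by job86 ✓
(job79, job76): job79 overlapped-by job76 ✓
(job79, job85): job79 overlapped-by job85 ✓
(job80, job76): job80 overlapped-by job76 ✓
(job81, job76): job81 overlapped-by job76 ✓
(job81, job79): job81 overlapped-by job79 ✓
(job81, job80): job81 overlapped-by job80 ✓
(job82, job77): job82 overlapped-by job77 ✓
(job83, job79): job83 overlapped-by job79 ✓
(job83, job80): job83 overlapped-by job80 ✓
(job85, job84): job85 overlapped-by job84 ✓
(job86, job76): job86 overlapped-by job76 ✓
(job86, job79): job86 overlapped-by job79 ✓
(job86, job80): job86 overlapped-by job80 ✓
(job86, job81): job86 overlapped-by job81 ✓
Count: 20.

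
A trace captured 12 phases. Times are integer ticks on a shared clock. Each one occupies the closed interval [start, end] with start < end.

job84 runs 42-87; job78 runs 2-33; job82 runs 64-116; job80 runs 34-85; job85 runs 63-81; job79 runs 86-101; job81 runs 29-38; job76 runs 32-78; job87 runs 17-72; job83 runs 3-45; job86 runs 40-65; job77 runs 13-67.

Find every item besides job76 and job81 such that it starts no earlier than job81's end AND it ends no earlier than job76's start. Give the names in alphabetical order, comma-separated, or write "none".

job79, job82, job84, job85, job86

Conditions: its start is no earlier than job81's end (X.start >= 38) AND its end is no earlier than job76's start (X.end >= 32).
job77: start 13 >= 38? ✗; end 67 >= 32? ✓ → no.
job78: start 2 >= 38? ✗; end 33 >= 32? ✓ → no.
job79: start 86 >= 38? ✓; end 101 >= 32? ✓ → yes.
job80: start 34 >= 38? ✗; end 85 >= 32? ✓ → no.
job82: start 64 >= 38? ✓; end 116 >= 32? ✓ → yes.
job83: start 3 >= 38? ✗; end 45 >= 32? ✓ → no.
job84: start 42 >= 38? ✓; end 87 >= 32? ✓ → yes.
job85: start 63 >= 38? ✓; end 81 >= 32? ✓ → yes.
job86: start 40 >= 38? ✓; end 65 >= 32? ✓ → yes.
job87: start 17 >= 38? ✗; end 72 >= 32? ✓ → no.
Result: job79, job82, job84, job85, job86.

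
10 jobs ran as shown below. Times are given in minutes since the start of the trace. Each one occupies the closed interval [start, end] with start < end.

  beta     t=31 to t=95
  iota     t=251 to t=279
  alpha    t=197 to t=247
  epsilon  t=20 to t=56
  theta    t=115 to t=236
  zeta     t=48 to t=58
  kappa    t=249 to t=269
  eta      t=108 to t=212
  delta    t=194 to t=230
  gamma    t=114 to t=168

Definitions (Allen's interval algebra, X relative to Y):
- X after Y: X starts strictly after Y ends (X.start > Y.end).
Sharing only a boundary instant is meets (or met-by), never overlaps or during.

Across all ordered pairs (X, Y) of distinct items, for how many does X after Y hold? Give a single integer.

Checking all 90 ordered pairs for relation 'after'; matching pairs in alphabetical order:
(alpha, beta): alpha after beta ✓
(alpha, epsilon): alpha after epsilon ✓
(alpha, gamma): alpha after gamma ✓
(alpha, zeta): alpha after zeta ✓
(delta, beta): delta after beta ✓
(delta, epsilon): delta after epsilon ✓
(delta, gamma): delta after gamma ✓
(delta, zeta): delta after zeta ✓
(eta, beta): eta after beta ✓
(eta, epsilon): eta after epsilon ✓
(eta, zeta): eta after zeta ✓
(gamma, beta): gamma after beta ✓
(gamma, epsilon): gamma after epsilon ✓
(gamma, zeta): gamma after zeta ✓
(iota, alpha): iota after alpha ✓
(iota, beta): iota after beta ✓
(iota, delta): iota after delta ✓
(iota, epsilon): iota after epsilon ✓
(iota, eta): iota after eta ✓
(iota, gamma): iota after gamma ✓
(iota, theta): iota after theta ✓
(iota, zeta): iota after zeta ✓
(kappa, alpha): kappa after alpha ✓
(kappa, beta): kappa after beta ✓
... plus 9 further pairs not listed.
Count: 33.

33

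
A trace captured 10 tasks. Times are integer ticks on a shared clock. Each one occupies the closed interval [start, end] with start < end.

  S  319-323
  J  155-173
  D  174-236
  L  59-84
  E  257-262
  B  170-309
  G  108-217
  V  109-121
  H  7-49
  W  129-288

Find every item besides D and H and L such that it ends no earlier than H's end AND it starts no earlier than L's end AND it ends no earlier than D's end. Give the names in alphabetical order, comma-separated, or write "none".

B, E, S, W

Conditions: its end is no earlier than H's end (X.end >= 49) AND its start is no earlier than L's end (X.start >= 84) AND its end is no earlier than D's end (X.end >= 236).
B: end 309 >= 49? ✓; start 170 >= 84? ✓; end 309 >= 236? ✓ → yes.
E: end 262 >= 49? ✓; start 257 >= 84? ✓; end 262 >= 236? ✓ → yes.
G: end 217 >= 49? ✓; start 108 >= 84? ✓; end 217 >= 236? ✗ → no.
J: end 173 >= 49? ✓; start 155 >= 84? ✓; end 173 >= 236? ✗ → no.
S: end 323 >= 49? ✓; start 319 >= 84? ✓; end 323 >= 236? ✓ → yes.
V: end 121 >= 49? ✓; start 109 >= 84? ✓; end 121 >= 236? ✗ → no.
W: end 288 >= 49? ✓; start 129 >= 84? ✓; end 288 >= 236? ✓ → yes.
Result: B, E, S, W.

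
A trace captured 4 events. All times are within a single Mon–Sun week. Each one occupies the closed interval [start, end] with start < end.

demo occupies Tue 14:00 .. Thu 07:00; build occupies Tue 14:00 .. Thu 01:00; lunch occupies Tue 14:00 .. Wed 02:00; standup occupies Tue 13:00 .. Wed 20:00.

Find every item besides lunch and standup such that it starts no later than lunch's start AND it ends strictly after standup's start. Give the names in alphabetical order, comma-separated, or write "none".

Conditions: its start is no later than lunch's start (X.start <= Tue 14:00) AND its end is strictly after standup's start (X.end > Tue 13:00).
build: start Tue 14:00 <= Tue 14:00? ✓; end Thu 01:00 > Tue 13:00? ✓ → yes.
demo: start Tue 14:00 <= Tue 14:00? ✓; end Thu 07:00 > Tue 13:00? ✓ → yes.
Result: build, demo.

build, demo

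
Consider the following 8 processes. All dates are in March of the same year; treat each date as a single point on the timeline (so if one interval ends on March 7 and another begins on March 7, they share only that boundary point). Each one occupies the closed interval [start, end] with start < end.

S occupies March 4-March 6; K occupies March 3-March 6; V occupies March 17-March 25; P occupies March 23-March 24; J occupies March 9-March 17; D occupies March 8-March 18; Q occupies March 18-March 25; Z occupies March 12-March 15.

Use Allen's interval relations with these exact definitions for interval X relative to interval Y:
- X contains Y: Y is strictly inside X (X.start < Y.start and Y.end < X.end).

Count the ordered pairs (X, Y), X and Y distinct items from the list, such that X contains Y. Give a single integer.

5

Checking all 56 ordered pairs for relation 'contains'; matching pairs in alphabetical order:
(D, J): D contains J ✓
(D, Z): D contains Z ✓
(J, Z): J contains Z ✓
(Q, P): Q contains P ✓
(V, P): V contains P ✓
Count: 5.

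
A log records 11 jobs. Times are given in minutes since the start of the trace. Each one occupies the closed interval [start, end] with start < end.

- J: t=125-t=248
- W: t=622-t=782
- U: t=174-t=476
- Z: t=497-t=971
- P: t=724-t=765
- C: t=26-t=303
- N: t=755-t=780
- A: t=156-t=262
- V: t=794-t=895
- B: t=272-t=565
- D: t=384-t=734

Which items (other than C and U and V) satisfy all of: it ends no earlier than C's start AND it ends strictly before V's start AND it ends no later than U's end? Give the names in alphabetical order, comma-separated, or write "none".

A, J

Conditions: its end is no earlier than C's start (X.end >= t=26) AND its end is strictly before V's start (X.end < t=794) AND its end is no later than U's end (X.end <= t=476).
A: end t=262 >= t=26? ✓; end t=262 < t=794? ✓; end t=262 <= t=476? ✓ → yes.
B: end t=565 >= t=26? ✓; end t=565 < t=794? ✓; end t=565 <= t=476? ✗ → no.
D: end t=734 >= t=26? ✓; end t=734 < t=794? ✓; end t=734 <= t=476? ✗ → no.
J: end t=248 >= t=26? ✓; end t=248 < t=794? ✓; end t=248 <= t=476? ✓ → yes.
N: end t=780 >= t=26? ✓; end t=780 < t=794? ✓; end t=780 <= t=476? ✗ → no.
P: end t=765 >= t=26? ✓; end t=765 < t=794? ✓; end t=765 <= t=476? ✗ → no.
W: end t=782 >= t=26? ✓; end t=782 < t=794? ✓; end t=782 <= t=476? ✗ → no.
Z: end t=971 >= t=26? ✓; end t=971 < t=794? ✗; end t=971 <= t=476? ✗ → no.
Result: A, J.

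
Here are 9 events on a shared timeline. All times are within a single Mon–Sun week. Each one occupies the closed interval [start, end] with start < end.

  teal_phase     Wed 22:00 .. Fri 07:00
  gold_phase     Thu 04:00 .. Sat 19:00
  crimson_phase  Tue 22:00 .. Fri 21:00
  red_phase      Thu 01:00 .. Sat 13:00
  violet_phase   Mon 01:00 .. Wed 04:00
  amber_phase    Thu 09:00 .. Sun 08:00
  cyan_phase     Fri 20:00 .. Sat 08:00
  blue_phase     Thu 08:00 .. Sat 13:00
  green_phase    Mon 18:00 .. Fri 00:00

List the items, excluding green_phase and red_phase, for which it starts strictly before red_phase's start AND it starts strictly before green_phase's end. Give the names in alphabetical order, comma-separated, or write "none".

Conditions: its start is strictly before red_phase's start (X.start < Thu 01:00) AND its start is strictly before green_phase's end (X.start < Fri 00:00).
amber_phase: start Thu 09:00 < Thu 01:00? ✗; start Thu 09:00 < Fri 00:00? ✓ → no.
blue_phase: start Thu 08:00 < Thu 01:00? ✗; start Thu 08:00 < Fri 00:00? ✓ → no.
crimson_phase: start Tue 22:00 < Thu 01:00? ✓; start Tue 22:00 < Fri 00:00? ✓ → yes.
cyan_phase: start Fri 20:00 < Thu 01:00? ✗; start Fri 20:00 < Fri 00:00? ✗ → no.
gold_phase: start Thu 04:00 < Thu 01:00? ✗; start Thu 04:00 < Fri 00:00? ✓ → no.
teal_phase: start Wed 22:00 < Thu 01:00? ✓; start Wed 22:00 < Fri 00:00? ✓ → yes.
violet_phase: start Mon 01:00 < Thu 01:00? ✓; start Mon 01:00 < Fri 00:00? ✓ → yes.
Result: crimson_phase, teal_phase, violet_phase.

crimson_phase, teal_phase, violet_phase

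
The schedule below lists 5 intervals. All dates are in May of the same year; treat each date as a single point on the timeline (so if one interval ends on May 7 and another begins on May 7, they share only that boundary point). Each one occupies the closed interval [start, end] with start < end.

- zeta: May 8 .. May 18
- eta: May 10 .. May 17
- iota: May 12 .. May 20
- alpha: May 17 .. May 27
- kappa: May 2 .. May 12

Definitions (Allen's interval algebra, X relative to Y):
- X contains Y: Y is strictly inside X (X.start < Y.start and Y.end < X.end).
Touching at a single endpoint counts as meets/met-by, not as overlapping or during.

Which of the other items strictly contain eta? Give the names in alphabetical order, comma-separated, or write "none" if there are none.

Target eta = [May 10, May 17].
alpha [May 17, May 27] → met-by → no.
iota [May 12, May 20] → overlapped-by → no.
kappa [May 2, May 12] → overlaps → no.
zeta [May 8, May 18] → contains → yes.
Result: zeta.

zeta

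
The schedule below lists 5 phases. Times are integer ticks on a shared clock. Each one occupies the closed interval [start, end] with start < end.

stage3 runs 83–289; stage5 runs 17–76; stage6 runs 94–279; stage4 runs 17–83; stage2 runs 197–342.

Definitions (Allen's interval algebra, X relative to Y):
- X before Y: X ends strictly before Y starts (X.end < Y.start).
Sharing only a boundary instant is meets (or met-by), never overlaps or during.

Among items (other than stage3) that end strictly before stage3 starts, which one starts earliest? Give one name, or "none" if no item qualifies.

Target stage3 = [83, 289].
stage2 [197, 342] → overlapped-by → excluded.
stage4 [17, 83] → meets → excluded.
stage5 [17, 76] → before → candidate.
stage6 [94, 279] → during → excluded.
Among candidates, earliest start is 17 → stage5.

stage5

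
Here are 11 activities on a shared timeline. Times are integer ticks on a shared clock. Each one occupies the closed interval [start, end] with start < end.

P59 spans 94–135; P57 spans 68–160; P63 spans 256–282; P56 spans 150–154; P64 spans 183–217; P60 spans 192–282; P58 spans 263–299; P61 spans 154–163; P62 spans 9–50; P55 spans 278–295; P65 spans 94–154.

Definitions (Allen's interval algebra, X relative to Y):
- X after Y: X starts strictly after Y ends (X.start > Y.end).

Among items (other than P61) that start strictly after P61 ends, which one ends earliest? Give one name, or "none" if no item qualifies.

P64

Target P61 = [154, 163].
P55 [278, 295] → after → candidate.
P56 [150, 154] → meets → excluded.
P57 [68, 160] → overlaps → excluded.
P58 [263, 299] → after → candidate.
P59 [94, 135] → before → excluded.
P60 [192, 282] → after → candidate.
P62 [9, 50] → before → excluded.
P63 [256, 282] → after → candidate.
P64 [183, 217] → after → candidate.
P65 [94, 154] → meets → excluded.
Among candidates, earliest end is 217 → P64.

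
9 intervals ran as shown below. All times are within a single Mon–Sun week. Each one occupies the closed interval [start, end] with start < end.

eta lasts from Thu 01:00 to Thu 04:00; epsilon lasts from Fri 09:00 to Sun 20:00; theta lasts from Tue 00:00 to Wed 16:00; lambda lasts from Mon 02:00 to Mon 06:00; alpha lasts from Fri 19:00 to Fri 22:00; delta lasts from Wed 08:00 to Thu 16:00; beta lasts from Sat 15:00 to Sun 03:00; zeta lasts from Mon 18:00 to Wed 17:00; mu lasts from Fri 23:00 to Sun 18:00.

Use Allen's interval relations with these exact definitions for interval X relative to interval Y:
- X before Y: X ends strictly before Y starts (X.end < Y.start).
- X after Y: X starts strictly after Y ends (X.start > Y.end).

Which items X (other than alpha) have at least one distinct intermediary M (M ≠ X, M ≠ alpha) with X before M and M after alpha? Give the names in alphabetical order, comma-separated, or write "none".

Target alpha = [Fri 19:00, Fri 22:00].
Intermediaries M with M after alpha: beta, mu.
Via beta — items with X before beta: delta, eta, lambda, theta, zeta.
Via mu — items with X before mu: delta, eta, lambda, theta, zeta.
Union: delta, eta, lambda, theta, zeta.

delta, eta, lambda, theta, zeta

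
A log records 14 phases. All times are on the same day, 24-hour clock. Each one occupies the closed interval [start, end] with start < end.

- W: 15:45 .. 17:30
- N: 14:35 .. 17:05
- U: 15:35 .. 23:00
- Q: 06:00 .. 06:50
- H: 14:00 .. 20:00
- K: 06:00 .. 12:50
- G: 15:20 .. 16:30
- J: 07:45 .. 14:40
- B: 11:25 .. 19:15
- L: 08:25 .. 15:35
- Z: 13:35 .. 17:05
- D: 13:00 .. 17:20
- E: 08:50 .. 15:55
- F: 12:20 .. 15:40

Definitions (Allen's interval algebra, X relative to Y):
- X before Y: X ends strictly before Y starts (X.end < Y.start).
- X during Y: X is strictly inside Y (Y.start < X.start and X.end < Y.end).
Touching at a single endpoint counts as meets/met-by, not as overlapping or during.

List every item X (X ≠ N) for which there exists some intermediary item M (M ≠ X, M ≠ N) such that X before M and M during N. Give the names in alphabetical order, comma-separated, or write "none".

Target N = [14:35, 17:05].
Intermediaries M with M during N: G.
Via G — items with X before G: J, K, Q.
Union: J, K, Q.

J, K, Q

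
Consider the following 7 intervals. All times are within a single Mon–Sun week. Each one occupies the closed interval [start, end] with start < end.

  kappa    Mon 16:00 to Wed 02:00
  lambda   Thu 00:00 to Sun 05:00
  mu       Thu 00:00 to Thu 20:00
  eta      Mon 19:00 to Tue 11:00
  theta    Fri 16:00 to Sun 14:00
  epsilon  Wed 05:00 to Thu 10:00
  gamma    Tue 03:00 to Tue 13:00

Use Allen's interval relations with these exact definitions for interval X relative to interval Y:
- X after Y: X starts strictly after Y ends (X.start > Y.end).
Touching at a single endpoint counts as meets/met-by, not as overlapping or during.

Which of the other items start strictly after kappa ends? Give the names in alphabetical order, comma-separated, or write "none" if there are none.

epsilon, lambda, mu, theta

Target kappa = [Mon 16:00, Wed 02:00].
epsilon [Wed 05:00, Thu 10:00] → after → yes.
eta [Mon 19:00, Tue 11:00] → during → no.
gamma [Tue 03:00, Tue 13:00] → during → no.
lambda [Thu 00:00, Sun 05:00] → after → yes.
mu [Thu 00:00, Thu 20:00] → after → yes.
theta [Fri 16:00, Sun 14:00] → after → yes.
Result: epsilon, lambda, mu, theta.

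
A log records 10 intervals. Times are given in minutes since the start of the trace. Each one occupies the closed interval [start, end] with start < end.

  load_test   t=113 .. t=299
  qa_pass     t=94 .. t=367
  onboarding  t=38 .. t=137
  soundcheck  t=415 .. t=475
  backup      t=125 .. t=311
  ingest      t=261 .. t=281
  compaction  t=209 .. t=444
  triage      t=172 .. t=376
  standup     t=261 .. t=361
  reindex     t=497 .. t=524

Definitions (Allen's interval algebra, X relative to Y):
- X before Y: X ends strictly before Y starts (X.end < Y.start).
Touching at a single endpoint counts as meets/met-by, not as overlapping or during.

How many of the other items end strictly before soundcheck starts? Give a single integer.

7

Target soundcheck = [t=415, t=475].
backup [t=125, t=311] → before → counts.
compaction [t=209, t=444] → overlaps → no.
ingest [t=261, t=281] → before → counts.
load_test [t=113, t=299] → before → counts.
onboarding [t=38, t=137] → before → counts.
qa_pass [t=94, t=367] → before → counts.
reindex [t=497, t=524] → after → no.
standup [t=261, t=361] → before → counts.
triage [t=172, t=376] → before → counts.
Total: 7.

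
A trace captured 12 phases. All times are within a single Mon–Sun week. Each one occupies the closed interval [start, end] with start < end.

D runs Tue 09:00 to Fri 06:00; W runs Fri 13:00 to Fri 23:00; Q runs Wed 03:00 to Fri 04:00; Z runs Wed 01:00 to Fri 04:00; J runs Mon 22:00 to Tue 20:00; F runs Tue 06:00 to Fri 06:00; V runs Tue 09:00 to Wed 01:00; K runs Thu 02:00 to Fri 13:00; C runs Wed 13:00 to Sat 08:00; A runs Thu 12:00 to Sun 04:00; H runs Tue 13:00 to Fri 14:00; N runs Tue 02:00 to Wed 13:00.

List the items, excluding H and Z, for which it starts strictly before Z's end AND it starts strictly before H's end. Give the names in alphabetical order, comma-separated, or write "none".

Conditions: its start is strictly before Z's end (X.start < Fri 04:00) AND its start is strictly before H's end (X.start < Fri 14:00).
A: start Thu 12:00 < Fri 04:00? ✓; start Thu 12:00 < Fri 14:00? ✓ → yes.
C: start Wed 13:00 < Fri 04:00? ✓; start Wed 13:00 < Fri 14:00? ✓ → yes.
D: start Tue 09:00 < Fri 04:00? ✓; start Tue 09:00 < Fri 14:00? ✓ → yes.
F: start Tue 06:00 < Fri 04:00? ✓; start Tue 06:00 < Fri 14:00? ✓ → yes.
J: start Mon 22:00 < Fri 04:00? ✓; start Mon 22:00 < Fri 14:00? ✓ → yes.
K: start Thu 02:00 < Fri 04:00? ✓; start Thu 02:00 < Fri 14:00? ✓ → yes.
N: start Tue 02:00 < Fri 04:00? ✓; start Tue 02:00 < Fri 14:00? ✓ → yes.
Q: start Wed 03:00 < Fri 04:00? ✓; start Wed 03:00 < Fri 14:00? ✓ → yes.
V: start Tue 09:00 < Fri 04:00? ✓; start Tue 09:00 < Fri 14:00? ✓ → yes.
W: start Fri 13:00 < Fri 04:00? ✗; start Fri 13:00 < Fri 14:00? ✓ → no.
Result: A, C, D, F, J, K, N, Q, V.

A, C, D, F, J, K, N, Q, V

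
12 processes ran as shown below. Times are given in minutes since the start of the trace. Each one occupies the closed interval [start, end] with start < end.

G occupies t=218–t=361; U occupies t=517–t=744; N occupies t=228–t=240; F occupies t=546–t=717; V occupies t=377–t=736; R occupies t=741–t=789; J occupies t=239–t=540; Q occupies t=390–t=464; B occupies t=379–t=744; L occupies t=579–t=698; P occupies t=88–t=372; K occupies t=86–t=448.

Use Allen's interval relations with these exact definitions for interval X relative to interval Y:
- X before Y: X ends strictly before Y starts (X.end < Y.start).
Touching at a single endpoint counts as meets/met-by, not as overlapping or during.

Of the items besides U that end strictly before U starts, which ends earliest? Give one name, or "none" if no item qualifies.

Target U = [t=517, t=744].
B [t=379, t=744] → finished-by → excluded.
F [t=546, t=717] → during → excluded.
G [t=218, t=361] → before → candidate.
J [t=239, t=540] → overlaps → excluded.
K [t=86, t=448] → before → candidate.
L [t=579, t=698] → during → excluded.
N [t=228, t=240] → before → candidate.
P [t=88, t=372] → before → candidate.
Q [t=390, t=464] → before → candidate.
R [t=741, t=789] → overlapped-by → excluded.
V [t=377, t=736] → overlaps → excluded.
Among candidates, earliest end is t=240 → N.

N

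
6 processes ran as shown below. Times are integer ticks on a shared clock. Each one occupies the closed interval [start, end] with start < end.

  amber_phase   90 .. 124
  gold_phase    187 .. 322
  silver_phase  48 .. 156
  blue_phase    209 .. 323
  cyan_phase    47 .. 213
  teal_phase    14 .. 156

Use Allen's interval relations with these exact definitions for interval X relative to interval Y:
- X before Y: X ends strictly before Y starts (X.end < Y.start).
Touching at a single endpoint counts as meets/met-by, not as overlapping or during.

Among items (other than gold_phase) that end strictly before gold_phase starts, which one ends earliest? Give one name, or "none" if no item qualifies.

amber_phase

Target gold_phase = [187, 322].
amber_phase [90, 124] → before → candidate.
blue_phase [209, 323] → overlapped-by → excluded.
cyan_phase [47, 213] → overlaps → excluded.
silver_phase [48, 156] → before → candidate.
teal_phase [14, 156] → before → candidate.
Among candidates, earliest end is 124 → amber_phase.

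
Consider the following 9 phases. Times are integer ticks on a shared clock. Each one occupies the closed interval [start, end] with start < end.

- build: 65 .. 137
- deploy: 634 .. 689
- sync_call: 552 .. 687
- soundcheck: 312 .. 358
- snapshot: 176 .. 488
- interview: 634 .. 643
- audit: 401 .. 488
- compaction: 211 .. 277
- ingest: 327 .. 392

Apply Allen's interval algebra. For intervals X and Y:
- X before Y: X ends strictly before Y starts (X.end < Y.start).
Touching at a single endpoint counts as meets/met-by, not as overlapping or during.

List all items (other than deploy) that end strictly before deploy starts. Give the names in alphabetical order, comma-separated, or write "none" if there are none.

Target deploy = [634, 689].
audit [401, 488] → before → yes.
build [65, 137] → before → yes.
compaction [211, 277] → before → yes.
ingest [327, 392] → before → yes.
interview [634, 643] → starts → no.
snapshot [176, 488] → before → yes.
soundcheck [312, 358] → before → yes.
sync_call [552, 687] → overlaps → no.
Result: audit, build, compaction, ingest, snapshot, soundcheck.

audit, build, compaction, ingest, snapshot, soundcheck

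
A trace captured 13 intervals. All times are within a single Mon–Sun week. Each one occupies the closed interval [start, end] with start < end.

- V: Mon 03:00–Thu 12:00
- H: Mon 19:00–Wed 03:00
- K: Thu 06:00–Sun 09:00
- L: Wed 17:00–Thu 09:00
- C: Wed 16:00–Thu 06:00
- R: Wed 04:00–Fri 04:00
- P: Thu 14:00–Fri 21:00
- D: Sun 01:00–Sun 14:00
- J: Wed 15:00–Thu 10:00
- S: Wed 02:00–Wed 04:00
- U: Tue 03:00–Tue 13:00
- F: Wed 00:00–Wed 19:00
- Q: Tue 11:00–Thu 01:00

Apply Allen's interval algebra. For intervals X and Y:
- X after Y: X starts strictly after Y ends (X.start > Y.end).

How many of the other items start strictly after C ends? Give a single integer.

Target C = [Wed 16:00, Thu 06:00].
D [Sun 01:00, Sun 14:00] → after → counts.
F [Wed 00:00, Wed 19:00] → overlaps → no.
H [Mon 19:00, Wed 03:00] → before → no.
J [Wed 15:00, Thu 10:00] → contains → no.
K [Thu 06:00, Sun 09:00] → met-by → no.
L [Wed 17:00, Thu 09:00] → overlapped-by → no.
P [Thu 14:00, Fri 21:00] → after → counts.
Q [Tue 11:00, Thu 01:00] → overlaps → no.
R [Wed 04:00, Fri 04:00] → contains → no.
S [Wed 02:00, Wed 04:00] → before → no.
U [Tue 03:00, Tue 13:00] → before → no.
V [Mon 03:00, Thu 12:00] → contains → no.
Total: 2.

2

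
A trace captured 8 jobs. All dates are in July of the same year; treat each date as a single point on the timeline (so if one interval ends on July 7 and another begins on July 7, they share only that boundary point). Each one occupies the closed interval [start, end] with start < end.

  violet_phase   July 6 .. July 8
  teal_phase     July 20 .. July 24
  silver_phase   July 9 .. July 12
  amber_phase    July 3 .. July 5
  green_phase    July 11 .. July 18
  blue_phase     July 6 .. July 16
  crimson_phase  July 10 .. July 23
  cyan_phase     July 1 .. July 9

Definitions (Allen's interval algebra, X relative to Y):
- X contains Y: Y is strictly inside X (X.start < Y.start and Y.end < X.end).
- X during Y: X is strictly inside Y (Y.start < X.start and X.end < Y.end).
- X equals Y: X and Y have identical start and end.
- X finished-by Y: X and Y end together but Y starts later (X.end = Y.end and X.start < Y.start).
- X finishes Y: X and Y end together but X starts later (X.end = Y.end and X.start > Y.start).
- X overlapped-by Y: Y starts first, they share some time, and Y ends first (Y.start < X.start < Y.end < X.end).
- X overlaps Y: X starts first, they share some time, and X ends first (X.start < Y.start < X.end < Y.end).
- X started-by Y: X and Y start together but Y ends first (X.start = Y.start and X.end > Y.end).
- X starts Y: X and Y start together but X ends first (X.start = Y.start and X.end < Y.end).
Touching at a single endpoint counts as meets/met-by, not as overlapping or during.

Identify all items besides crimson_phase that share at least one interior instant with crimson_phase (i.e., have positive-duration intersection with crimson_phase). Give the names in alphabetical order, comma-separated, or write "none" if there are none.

Target crimson_phase = [July 10, July 23].
amber_phase [July 3, July 5] → before → no.
blue_phase [July 6, July 16] → overlaps → yes.
cyan_phase [July 1, July 9] → before → no.
green_phase [July 11, July 18] → during → yes.
silver_phase [July 9, July 12] → overlaps → yes.
teal_phase [July 20, July 24] → overlapped-by → yes.
violet_phase [July 6, July 8] → before → no.
Result: blue_phase, green_phase, silver_phase, teal_phase.

blue_phase, green_phase, silver_phase, teal_phase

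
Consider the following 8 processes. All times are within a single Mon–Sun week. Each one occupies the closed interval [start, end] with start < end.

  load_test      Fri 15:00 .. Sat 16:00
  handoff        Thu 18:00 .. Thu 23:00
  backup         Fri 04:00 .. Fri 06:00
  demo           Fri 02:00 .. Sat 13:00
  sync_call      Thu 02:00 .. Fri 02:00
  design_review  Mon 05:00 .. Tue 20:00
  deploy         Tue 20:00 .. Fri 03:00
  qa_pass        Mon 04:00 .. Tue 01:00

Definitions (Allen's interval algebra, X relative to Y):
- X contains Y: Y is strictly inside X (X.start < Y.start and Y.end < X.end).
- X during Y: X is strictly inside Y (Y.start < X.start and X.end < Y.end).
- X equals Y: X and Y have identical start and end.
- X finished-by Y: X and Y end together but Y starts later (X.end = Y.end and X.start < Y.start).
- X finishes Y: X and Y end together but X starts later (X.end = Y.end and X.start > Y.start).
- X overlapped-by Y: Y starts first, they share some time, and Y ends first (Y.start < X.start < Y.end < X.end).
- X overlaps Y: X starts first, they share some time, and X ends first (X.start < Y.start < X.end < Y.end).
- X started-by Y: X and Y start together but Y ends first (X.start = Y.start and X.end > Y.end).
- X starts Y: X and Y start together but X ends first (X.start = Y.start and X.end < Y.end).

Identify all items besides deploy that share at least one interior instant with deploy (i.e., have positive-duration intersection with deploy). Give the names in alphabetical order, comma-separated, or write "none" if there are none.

demo, handoff, sync_call

Target deploy = [Tue 20:00, Fri 03:00].
backup [Fri 04:00, Fri 06:00] → after → no.
demo [Fri 02:00, Sat 13:00] → overlapped-by → yes.
design_review [Mon 05:00, Tue 20:00] → meets → no.
handoff [Thu 18:00, Thu 23:00] → during → yes.
load_test [Fri 15:00, Sat 16:00] → after → no.
qa_pass [Mon 04:00, Tue 01:00] → before → no.
sync_call [Thu 02:00, Fri 02:00] → during → yes.
Result: demo, handoff, sync_call.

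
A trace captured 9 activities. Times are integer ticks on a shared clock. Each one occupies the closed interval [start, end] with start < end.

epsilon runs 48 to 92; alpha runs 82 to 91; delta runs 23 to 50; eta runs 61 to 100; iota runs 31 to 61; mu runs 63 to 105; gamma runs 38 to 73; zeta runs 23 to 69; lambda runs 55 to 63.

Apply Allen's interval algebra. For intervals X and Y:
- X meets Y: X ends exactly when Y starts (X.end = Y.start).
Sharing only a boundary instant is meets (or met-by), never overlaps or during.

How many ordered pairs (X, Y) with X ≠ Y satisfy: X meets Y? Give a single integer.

Checking all 72 ordered pairs for relation 'meets'; matching pairs in alphabetical order:
(iota, eta): iota meets eta ✓
(lambda, mu): lambda meets mu ✓
Count: 2.

2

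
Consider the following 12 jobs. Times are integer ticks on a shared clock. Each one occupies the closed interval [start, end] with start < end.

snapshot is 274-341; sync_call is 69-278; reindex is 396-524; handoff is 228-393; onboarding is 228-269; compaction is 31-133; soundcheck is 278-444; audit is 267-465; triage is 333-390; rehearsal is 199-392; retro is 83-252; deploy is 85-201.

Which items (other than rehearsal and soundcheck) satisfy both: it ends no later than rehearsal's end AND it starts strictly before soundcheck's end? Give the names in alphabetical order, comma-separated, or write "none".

compaction, deploy, onboarding, retro, snapshot, sync_call, triage

Conditions: its end is no later than rehearsal's end (X.end <= 392) AND its start is strictly before soundcheck's end (X.start < 444).
audit: end 465 <= 392? ✗; start 267 < 444? ✓ → no.
compaction: end 133 <= 392? ✓; start 31 < 444? ✓ → yes.
deploy: end 201 <= 392? ✓; start 85 < 444? ✓ → yes.
handoff: end 393 <= 392? ✗; start 228 < 444? ✓ → no.
onboarding: end 269 <= 392? ✓; start 228 < 444? ✓ → yes.
reindex: end 524 <= 392? ✗; start 396 < 444? ✓ → no.
retro: end 252 <= 392? ✓; start 83 < 444? ✓ → yes.
snapshot: end 341 <= 392? ✓; start 274 < 444? ✓ → yes.
sync_call: end 278 <= 392? ✓; start 69 < 444? ✓ → yes.
triage: end 390 <= 392? ✓; start 333 < 444? ✓ → yes.
Result: compaction, deploy, onboarding, retro, snapshot, sync_call, triage.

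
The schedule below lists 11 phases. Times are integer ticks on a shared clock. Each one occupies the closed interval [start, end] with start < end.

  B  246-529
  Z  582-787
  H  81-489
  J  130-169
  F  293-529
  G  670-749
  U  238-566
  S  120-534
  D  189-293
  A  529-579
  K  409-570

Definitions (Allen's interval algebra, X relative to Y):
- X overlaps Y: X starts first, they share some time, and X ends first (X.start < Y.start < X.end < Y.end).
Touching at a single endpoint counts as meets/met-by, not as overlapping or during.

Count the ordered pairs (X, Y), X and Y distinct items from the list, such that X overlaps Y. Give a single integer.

15

Checking all 110 ordered pairs for relation 'overlaps'; matching pairs in alphabetical order:
(B, K): B overlaps K ✓
(D, B): D overlaps B ✓
(D, U): D overlaps U ✓
(F, K): F overlaps K ✓
(H, B): H overlaps B ✓
(H, F): H overlaps F ✓
(H, K): H overlaps K ✓
(H, S): H overlaps S ✓
(H, U): H overlaps U ✓
(K, A): K overlaps A ✓
(S, A): S overlaps A ✓
(S, K): S overlaps K ✓
(S, U): S overlaps U ✓
(U, A): U overlaps A ✓
(U, K): U overlaps K ✓
Count: 15.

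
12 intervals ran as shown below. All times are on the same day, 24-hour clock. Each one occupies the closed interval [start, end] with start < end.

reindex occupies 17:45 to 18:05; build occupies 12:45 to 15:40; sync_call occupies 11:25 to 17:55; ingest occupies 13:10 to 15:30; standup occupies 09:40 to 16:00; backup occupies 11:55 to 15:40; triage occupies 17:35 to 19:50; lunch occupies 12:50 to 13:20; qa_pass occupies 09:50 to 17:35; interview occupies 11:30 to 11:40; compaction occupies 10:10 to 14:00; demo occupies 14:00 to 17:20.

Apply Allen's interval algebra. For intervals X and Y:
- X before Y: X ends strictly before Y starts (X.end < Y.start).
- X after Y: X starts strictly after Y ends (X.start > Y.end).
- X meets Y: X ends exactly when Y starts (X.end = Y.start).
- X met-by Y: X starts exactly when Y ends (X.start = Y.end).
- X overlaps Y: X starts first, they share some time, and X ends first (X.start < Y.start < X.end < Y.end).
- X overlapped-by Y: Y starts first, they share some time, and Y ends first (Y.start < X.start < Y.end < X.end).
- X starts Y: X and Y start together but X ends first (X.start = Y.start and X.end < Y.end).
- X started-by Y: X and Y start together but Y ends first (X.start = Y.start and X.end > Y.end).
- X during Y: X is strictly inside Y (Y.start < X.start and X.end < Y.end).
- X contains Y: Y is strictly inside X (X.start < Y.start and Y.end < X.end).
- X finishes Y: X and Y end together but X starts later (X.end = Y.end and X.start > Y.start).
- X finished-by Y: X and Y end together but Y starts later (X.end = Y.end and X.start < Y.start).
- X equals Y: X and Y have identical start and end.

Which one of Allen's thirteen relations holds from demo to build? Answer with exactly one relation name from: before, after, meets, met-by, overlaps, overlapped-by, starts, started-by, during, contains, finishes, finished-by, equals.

overlapped-by

demo = [14:00, 17:20]; build = [12:45, 15:40].
Compare endpoints: demo.start > build.start, demo.start < build.end, demo.end > build.start, demo.end > build.end.
That pattern is 'overlapped-by'.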